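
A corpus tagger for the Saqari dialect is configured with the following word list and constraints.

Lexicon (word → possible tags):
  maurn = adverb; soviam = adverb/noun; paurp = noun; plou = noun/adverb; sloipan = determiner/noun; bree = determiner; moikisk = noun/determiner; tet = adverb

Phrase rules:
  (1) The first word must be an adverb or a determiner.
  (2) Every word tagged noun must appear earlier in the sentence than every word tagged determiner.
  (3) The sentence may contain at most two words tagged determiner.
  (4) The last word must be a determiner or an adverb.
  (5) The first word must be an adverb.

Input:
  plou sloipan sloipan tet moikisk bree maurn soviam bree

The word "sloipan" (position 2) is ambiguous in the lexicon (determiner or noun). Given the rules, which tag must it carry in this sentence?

Candidates per position — 1:plou {noun,adverb}; 2:sloipan {determiner,noun}; 3:sloipan {determiner,noun}; 4:tet {adverb}; 5:moikisk {noun,determiner}; 6:bree {determiner}; 7:maurn {adverb}; 8:soviam {adverb,noun}; 9:bree {determiner}.
Position 1: noun is ruled out by rule 1; that leaves adverb.
Position 2: determiner is ruled out by rule 3; that leaves noun.
Position 3: determiner is ruled out by rule 3; that leaves noun.
Position 5: determiner is ruled out by rule 3; that leaves noun.
Position 8: noun is ruled out by rule 2; that leaves adverb.
So the tagging must be: adverb noun noun adverb noun determiner adverb adverb determiner.
Check: rule 1 ok; rule 2 ok; rule 3 ok; rule 4 ok; rule 5 ok.

noun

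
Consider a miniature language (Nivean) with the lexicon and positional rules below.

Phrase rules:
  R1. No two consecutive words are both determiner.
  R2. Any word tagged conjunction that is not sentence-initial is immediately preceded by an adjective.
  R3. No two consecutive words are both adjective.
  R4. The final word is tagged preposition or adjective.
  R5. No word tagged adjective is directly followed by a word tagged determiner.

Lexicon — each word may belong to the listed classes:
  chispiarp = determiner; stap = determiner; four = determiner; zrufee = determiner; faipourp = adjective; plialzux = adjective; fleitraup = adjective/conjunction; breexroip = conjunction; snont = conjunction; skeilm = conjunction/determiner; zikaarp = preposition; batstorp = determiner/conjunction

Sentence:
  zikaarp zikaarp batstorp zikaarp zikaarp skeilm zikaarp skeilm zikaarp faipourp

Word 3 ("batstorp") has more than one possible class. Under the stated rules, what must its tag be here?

determiner

Candidates per position — 1:zikaarp {preposition}; 2:zikaarp {preposition}; 3:batstorp {determiner,conjunction}; 4:zikaarp {preposition}; 5:zikaarp {preposition}; 6:skeilm {conjunction,determiner}; 7:zikaarp {preposition}; 8:skeilm {conjunction,determiner}; 9:zikaarp {preposition}; 10:faipourp {adjective}.
If word 3 were conjunction, no tagging could satisfy rule 2; so word 3 is determiner.
If word 6 were conjunction, no tagging could satisfy rule 2; so word 6 is determiner.
If word 8 were conjunction, no tagging could satisfy rule 2; so word 8 is determiner.
So the tagging must be: preposition preposition determiner preposition preposition determiner preposition determiner preposition adjective.
Checking: rule 1 satisfied; rule 2 satisfied; rule 3 satisfied; rule 4 satisfied; rule 5 satisfied.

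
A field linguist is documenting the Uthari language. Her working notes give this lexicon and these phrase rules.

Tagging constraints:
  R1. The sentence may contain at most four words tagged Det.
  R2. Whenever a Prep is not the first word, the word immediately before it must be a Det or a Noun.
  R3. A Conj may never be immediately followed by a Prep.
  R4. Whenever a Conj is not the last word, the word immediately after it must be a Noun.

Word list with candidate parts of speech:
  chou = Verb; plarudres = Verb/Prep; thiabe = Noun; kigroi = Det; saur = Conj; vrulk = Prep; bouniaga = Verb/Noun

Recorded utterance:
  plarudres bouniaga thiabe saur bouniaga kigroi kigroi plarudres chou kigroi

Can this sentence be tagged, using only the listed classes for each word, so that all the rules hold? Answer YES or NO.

Candidates per position — 1:plarudres {Verb,Prep}; 2:bouniaga {Verb,Noun}; 3:thiabe {Noun}; 4:saur {Conj}; 5:bouniaga {Verb,Noun}; 6:kigroi {Det}; 7:kigroi {Det}; 8:plarudres {Verb,Prep}; 9:chou {Verb}; 10:kigroi {Det}.
One satisfying assignment: Verb Verb Noun Conj Noun Det Det Prep Verb Det.
Rule-by-rule: rule 1 ✓; rule 2 ✓; rule 3 ✓; rule 4 ✓.

YES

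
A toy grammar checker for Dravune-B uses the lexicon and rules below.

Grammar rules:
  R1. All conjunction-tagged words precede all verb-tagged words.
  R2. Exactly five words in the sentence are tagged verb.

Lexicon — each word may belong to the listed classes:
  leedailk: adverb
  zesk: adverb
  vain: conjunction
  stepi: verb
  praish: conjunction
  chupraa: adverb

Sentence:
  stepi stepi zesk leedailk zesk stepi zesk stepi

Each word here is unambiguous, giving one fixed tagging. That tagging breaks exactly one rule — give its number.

2

Fixed tagging: verb verb adverb adverb adverb verb adverb verb.
Checking each rule: R1 ✓, R2 ✗.
Only rule 2 fails.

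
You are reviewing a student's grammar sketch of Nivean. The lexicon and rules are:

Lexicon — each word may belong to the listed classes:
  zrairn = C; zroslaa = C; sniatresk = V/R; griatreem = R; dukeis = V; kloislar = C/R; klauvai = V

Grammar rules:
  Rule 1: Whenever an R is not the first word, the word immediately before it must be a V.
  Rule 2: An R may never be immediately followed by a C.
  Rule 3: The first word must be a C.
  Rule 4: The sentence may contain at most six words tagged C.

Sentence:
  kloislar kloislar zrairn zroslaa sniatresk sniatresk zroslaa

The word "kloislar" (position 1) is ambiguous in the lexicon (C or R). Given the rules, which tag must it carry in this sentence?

Candidates per position — 1:kloislar {C,R}; 2:kloislar {C,R}; 3:zrairn {C}; 4:zroslaa {C}; 5:sniatresk {V,R}; 6:sniatresk {V,R}; 7:zroslaa {C}.
Position 1: tagging it R would leave rule 2 unsatisfiable, so it must be C.
Position 2: tagging it R would leave rule 1 unsatisfiable, so it must be C.
Position 5: tagging it R would leave rule 1 unsatisfiable, so it must be V.
Position 6: tagging it R would leave rule 2 unsatisfiable, so it must be V.
That leaves exactly one tagging: C C C C V V C.
Verifying each rule — rule 1 holds; rule 2 holds; rule 3 holds; rule 4 holds.

C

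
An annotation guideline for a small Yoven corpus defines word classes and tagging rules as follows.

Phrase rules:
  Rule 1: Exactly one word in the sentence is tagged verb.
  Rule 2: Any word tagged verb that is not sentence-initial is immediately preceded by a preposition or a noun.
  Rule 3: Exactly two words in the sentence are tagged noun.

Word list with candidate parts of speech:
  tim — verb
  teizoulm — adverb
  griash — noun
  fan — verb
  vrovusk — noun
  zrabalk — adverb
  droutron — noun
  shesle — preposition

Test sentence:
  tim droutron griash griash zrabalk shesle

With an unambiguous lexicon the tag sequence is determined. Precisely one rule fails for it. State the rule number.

3

Fixed tagging: verb noun noun noun adverb preposition.
Checking each rule: R1 holds, R2 holds, R3 violated.
Only rule 3 fails.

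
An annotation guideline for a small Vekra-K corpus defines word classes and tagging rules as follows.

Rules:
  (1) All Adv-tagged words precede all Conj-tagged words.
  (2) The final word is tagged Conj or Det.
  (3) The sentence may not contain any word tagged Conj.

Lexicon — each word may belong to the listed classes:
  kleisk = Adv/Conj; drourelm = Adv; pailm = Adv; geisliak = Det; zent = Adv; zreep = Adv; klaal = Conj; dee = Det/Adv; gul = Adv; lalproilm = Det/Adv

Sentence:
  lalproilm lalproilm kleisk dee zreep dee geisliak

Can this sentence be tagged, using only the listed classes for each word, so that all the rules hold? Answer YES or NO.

YES

Candidates per position — 1:lalproilm {Det,Adv}; 2:lalproilm {Det,Adv}; 3:kleisk {Adv,Conj}; 4:dee {Det,Adv}; 5:zreep {Adv}; 6:dee {Det,Adv}; 7:geisliak {Det}.
One satisfying assignment: Det Adv Adv Adv Adv Det Det.
Rule-by-rule: rule 1 satisfied; rule 2 satisfied; rule 3 satisfied.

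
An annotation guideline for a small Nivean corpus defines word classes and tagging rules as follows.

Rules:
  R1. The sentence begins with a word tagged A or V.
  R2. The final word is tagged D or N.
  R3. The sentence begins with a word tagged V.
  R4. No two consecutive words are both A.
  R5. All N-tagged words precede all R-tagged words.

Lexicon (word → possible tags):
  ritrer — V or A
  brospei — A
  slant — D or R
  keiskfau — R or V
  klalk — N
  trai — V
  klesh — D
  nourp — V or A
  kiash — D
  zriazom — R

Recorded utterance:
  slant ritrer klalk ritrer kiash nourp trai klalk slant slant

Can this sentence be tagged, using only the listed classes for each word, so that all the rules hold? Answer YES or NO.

NO

Candidates per position — 1:slant {D,R}; 2:ritrer {V,A}; 3:klalk {N}; 4:ritrer {V,A}; 5:kiash {D}; 6:nourp {V,A}; 7:trai {V}; 8:klalk {N}; 9:slant {D,R}; 10:slant {D,R}.
Rule 1 cannot be satisfied by any choice of tags from the lexicon.
So there is no consistent tagging.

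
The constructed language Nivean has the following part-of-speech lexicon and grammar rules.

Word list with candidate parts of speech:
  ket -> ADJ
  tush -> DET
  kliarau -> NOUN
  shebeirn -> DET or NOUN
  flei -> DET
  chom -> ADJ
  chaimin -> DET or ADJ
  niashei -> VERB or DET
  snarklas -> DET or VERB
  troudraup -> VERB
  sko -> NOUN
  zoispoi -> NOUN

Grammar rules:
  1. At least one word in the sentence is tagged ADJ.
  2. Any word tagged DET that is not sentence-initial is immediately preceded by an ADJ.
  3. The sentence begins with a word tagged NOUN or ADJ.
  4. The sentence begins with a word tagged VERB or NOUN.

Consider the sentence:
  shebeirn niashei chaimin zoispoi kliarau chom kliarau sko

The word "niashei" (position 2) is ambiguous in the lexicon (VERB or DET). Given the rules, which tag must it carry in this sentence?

Candidates per position — 1:shebeirn {DET,NOUN}; 2:niashei {VERB,DET}; 3:chaimin {DET,ADJ}; 4:zoispoi {NOUN}; 5:kliarau {NOUN}; 6:chom {ADJ}; 7:kliarau {NOUN}; 8:sko {NOUN}.
Position 1: DET is ruled out by rule 3; that leaves NOUN.
Position 2: DET is ruled out by rule 2; that leaves VERB.
Position 3: DET is ruled out by rule 2; that leaves ADJ.
So the tagging must be: NOUN VERB ADJ NOUN NOUN ADJ NOUN NOUN.
Check: rule 1 ok; rule 2 ok; rule 3 ok; rule 4 ok.

VERB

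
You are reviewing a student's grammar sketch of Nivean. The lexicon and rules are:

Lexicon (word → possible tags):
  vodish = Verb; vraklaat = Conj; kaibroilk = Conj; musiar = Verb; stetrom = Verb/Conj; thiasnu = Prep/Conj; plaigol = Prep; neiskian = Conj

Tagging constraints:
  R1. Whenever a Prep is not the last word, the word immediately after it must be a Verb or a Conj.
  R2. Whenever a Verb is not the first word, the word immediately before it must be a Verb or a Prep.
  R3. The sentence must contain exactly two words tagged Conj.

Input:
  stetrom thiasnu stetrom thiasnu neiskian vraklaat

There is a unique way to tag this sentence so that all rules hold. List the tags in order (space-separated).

Verb Prep Verb Prep Conj Conj

Candidates per position — 1:stetrom {Verb,Conj}; 2:thiasnu {Prep,Conj}; 3:stetrom {Verb,Conj}; 4:thiasnu {Prep,Conj}; 5:neiskian {Conj}; 6:vraklaat {Conj}.
If word 1 were Conj, no tagging could satisfy rule 3; so word 1 is Verb.
If word 2 were Conj, no tagging could satisfy rule 3; so word 2 is Prep.
If word 3 were Conj, no tagging could satisfy rule 3; so word 3 is Verb.
If word 4 were Conj, no tagging could satisfy rule 3; so word 4 is Prep.
The unique satisfying tagging is: Verb Prep Verb Prep Conj Conj.
Check: rule 1 ok; rule 2 ok; rule 3 ok.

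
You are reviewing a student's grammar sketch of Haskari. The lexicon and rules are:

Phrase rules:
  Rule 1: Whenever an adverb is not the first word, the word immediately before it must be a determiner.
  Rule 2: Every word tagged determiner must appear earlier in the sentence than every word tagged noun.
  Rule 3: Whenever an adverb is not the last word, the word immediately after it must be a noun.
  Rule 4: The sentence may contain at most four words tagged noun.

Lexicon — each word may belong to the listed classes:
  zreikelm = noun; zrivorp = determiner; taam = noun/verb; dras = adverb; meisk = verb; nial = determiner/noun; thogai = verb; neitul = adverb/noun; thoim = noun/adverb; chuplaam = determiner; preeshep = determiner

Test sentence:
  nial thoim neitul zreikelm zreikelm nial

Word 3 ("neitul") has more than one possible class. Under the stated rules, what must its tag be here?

Candidates per position — 1:nial {determiner,noun}; 2:thoim {noun,adverb}; 3:neitul {adverb,noun}; 4:zreikelm {noun}; 5:zreikelm {noun}; 6:nial {determiner,noun}.
If word 3 were adverb, no tagging could satisfy rule 1; so word 3 is noun.
If word 6 were determiner, no tagging could satisfy rule 2; so word 6 is noun.
If word 1 were noun, no tagging could satisfy rule 4; so word 1 is determiner.
If word 2 were noun, no tagging could satisfy rule 4; so word 2 is adverb.
That leaves exactly one tagging: determiner adverb noun noun noun noun.
Check: rule 1 holds; rule 2 holds; rule 3 holds; rule 4 holds.

noun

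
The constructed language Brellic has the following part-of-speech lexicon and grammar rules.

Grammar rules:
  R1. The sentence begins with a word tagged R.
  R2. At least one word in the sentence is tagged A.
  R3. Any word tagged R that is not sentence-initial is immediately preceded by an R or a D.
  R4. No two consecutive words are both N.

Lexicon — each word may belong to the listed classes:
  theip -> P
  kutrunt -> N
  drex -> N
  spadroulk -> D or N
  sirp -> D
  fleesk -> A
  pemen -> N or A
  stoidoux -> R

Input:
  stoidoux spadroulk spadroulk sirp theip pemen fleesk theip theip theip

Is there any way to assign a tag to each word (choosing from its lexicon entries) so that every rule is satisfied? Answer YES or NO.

Candidates per position — 1:stoidoux {R}; 2:spadroulk {D,N}; 3:spadroulk {D,N}; 4:sirp {D}; 5:theip {P}; 6:pemen {N,A}; 7:fleesk {A}; 8:theip {P}; 9:theip {P}; 10:theip {P}.
One satisfying assignment: R D D D P A A P P P.
Rule-by-rule: rule 1 holds; rule 2 holds; rule 3 holds; rule 4 holds.

YES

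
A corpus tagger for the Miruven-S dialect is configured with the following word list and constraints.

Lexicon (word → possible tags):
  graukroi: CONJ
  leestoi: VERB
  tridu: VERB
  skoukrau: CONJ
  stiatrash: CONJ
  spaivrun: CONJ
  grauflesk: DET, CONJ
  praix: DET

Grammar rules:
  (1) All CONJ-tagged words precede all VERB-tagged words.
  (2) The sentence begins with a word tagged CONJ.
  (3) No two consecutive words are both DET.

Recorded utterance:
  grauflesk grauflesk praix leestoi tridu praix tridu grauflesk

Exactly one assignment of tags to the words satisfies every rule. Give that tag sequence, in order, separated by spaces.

Candidates per position — 1:grauflesk {DET,CONJ}; 2:grauflesk {DET,CONJ}; 3:praix {DET}; 4:leestoi {VERB}; 5:tridu {VERB}; 6:praix {DET}; 7:tridu {VERB}; 8:grauflesk {DET,CONJ}.
Word 1 cannot be DET — rule 2 would then fail for every completion. It is CONJ.
Word 2 cannot be DET — rule 3 would then fail for every completion. It is CONJ.
Word 8 cannot be CONJ — rule 1 would then fail for every completion. It is DET.
The only consistent sequence is: CONJ CONJ DET VERB VERB DET VERB DET.
Verifying each rule — rule 1 satisfied; rule 2 satisfied; rule 3 satisfied.

CONJ CONJ DET VERB VERB DET VERB DET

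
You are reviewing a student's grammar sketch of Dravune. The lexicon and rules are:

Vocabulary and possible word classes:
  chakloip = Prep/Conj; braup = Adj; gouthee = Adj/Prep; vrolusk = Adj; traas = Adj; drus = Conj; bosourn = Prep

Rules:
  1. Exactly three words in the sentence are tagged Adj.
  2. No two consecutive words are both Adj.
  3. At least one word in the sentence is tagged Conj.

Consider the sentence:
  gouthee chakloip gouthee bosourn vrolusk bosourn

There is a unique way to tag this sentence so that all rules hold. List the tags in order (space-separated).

Candidates per position — 1:gouthee {Adj,Prep}; 2:chakloip {Prep,Conj}; 3:gouthee {Adj,Prep}; 4:bosourn {Prep}; 5:vrolusk {Adj}; 6:bosourn {Prep}.
If word 1 were Prep, no tagging could satisfy rule 1; so word 1 is Adj.
If word 2 were Prep, no tagging could satisfy rule 3; so word 2 is Conj.
If word 3 were Prep, no tagging could satisfy rule 1; so word 3 is Adj.
The unique satisfying tagging is: Adj Conj Adj Prep Adj Prep.
Checking: rule 1 satisfied; rule 2 satisfied; rule 3 satisfied.

Adj Conj Adj Prep Adj Prep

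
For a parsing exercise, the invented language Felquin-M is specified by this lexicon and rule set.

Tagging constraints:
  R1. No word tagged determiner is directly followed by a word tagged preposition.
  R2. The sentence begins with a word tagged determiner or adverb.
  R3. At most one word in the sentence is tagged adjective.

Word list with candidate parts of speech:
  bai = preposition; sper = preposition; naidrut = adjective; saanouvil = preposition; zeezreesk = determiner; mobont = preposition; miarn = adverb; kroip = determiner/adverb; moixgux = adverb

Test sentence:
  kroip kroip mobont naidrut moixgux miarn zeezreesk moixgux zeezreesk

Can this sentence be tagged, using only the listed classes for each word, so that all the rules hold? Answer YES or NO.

YES

Candidates per position — 1:kroip {determiner,adverb}; 2:kroip {determiner,adverb}; 3:mobont {preposition}; 4:naidrut {adjective}; 5:moixgux {adverb}; 6:miarn {adverb}; 7:zeezreesk {determiner}; 8:moixgux {adverb}; 9:zeezreesk {determiner}.
One satisfying assignment: adverb adverb preposition adjective adverb adverb determiner adverb determiner.
Check: rule 1 ok; rule 2 ok; rule 3 ok.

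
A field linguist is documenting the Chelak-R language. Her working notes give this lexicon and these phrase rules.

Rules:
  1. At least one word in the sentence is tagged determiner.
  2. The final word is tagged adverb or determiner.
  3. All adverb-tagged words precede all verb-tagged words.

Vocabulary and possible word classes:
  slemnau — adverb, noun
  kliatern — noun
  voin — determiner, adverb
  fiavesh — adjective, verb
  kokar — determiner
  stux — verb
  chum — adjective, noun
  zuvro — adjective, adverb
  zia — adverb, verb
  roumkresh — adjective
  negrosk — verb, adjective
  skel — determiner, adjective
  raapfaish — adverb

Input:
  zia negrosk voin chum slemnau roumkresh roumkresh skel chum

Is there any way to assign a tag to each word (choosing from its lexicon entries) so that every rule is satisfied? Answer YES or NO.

NO

Candidates per position — 1:zia {adverb,verb}; 2:negrosk {verb,adjective}; 3:voin {determiner,adverb}; 4:chum {adjective,noun}; 5:slemnau {adverb,noun}; 6:roumkresh {adjective}; 7:roumkresh {adjective}; 8:skel {determiner,adjective}; 9:chum {adjective,noun}.
Rule 2 cannot be satisfied by any choice of tags from the lexicon.
So there is no consistent tagging.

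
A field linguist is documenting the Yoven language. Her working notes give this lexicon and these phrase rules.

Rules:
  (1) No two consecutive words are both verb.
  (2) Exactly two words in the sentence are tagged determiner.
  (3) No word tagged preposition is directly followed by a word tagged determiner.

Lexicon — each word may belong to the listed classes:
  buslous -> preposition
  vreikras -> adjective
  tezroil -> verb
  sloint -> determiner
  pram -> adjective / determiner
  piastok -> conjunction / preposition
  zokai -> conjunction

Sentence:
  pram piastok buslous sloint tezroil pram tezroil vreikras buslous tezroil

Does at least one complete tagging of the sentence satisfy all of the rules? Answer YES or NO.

Candidates per position — 1:pram {adjective,determiner}; 2:piastok {conjunction,preposition}; 3:buslous {preposition}; 4:sloint {determiner}; 5:tezroil {verb}; 6:pram {adjective,determiner}; 7:tezroil {verb}; 8:vreikras {adjective}; 9:buslous {preposition}; 10:tezroil {verb}.
Rule 3 cannot be satisfied by any choice of tags from the lexicon.
So there is no consistent tagging.

NO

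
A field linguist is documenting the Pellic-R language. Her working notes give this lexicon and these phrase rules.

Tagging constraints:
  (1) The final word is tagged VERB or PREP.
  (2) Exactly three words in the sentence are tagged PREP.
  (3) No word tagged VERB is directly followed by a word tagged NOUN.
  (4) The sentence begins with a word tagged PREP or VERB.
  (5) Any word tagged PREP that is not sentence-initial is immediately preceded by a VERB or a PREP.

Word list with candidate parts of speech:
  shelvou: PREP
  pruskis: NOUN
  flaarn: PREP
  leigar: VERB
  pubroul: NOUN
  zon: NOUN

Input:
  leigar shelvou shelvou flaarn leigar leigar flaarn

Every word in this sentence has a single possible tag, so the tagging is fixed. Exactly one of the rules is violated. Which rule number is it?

2

Fixed tagging: VERB PREP PREP PREP VERB VERB PREP.
Applying the rules: R1 holds, R2 violated, R3 holds, R4 holds, R5 holds.
Only rule 2 fails.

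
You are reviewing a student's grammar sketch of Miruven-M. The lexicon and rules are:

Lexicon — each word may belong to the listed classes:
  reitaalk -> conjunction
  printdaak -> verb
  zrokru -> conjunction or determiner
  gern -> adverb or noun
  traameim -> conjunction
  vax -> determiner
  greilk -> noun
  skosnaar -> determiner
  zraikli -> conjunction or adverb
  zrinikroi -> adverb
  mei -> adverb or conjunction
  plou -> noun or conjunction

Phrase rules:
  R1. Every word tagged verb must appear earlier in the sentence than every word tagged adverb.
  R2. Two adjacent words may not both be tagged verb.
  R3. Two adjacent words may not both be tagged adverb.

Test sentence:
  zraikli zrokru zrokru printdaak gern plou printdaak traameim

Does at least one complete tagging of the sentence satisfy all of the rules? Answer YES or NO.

Candidates per position — 1:zraikli {conjunction,adverb}; 2:zrokru {conjunction,determiner}; 3:zrokru {conjunction,determiner}; 4:printdaak {verb}; 5:gern {adverb,noun}; 6:plou {noun,conjunction}; 7:printdaak {verb}; 8:traameim {conjunction}.
One satisfying assignment: conjunction conjunction determiner verb noun noun verb conjunction.
Check: rule 1 holds; rule 2 holds; rule 3 holds.

YES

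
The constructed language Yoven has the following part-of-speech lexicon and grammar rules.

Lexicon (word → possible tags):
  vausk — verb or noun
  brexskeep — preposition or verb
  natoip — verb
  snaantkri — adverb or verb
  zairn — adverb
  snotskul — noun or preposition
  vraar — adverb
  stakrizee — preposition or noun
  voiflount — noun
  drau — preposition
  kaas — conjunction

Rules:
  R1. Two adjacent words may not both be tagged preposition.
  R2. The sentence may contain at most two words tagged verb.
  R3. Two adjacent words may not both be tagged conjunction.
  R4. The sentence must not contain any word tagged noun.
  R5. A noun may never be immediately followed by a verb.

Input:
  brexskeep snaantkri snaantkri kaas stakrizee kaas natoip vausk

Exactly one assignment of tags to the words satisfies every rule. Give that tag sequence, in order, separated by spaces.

preposition adverb adverb conjunction preposition conjunction verb verb

Candidates per position — 1:brexskeep {preposition,verb}; 2:snaantkri {adverb,verb}; 3:snaantkri {adverb,verb}; 4:kaas {conjunction}; 5:stakrizee {preposition,noun}; 6:kaas {conjunction}; 7:natoip {verb}; 8:vausk {verb,noun}.
Position 5: tagging it noun would leave rule 4 unsatisfiable, so it must be preposition.
Position 8: tagging it noun would leave rule 4 unsatisfiable, so it must be verb.
Position 1: tagging it verb would leave rule 2 unsatisfiable, so it must be preposition.
Position 2: tagging it verb would leave rule 2 unsatisfiable, so it must be adverb.
Position 3: tagging it verb would leave rule 2 unsatisfiable, so it must be adverb.
That leaves exactly one tagging: preposition adverb adverb conjunction preposition conjunction verb verb.
Rule-by-rule: rule 1 ok; rule 2 ok; rule 3 ok; rule 4 ok; rule 5 ok.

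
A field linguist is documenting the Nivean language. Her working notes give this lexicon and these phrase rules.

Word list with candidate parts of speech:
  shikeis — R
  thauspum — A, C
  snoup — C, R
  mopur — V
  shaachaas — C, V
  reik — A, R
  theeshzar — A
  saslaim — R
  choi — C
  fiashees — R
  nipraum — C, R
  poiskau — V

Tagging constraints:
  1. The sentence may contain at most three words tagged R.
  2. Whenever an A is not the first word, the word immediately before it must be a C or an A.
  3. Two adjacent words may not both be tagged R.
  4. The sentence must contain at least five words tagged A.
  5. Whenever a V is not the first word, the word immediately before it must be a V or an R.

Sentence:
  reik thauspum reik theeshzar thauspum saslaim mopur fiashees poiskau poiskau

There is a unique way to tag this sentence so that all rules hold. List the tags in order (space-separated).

Candidates per position — 1:reik {A,R}; 2:thauspum {A,C}; 3:reik {A,R}; 4:theeshzar {A}; 5:thauspum {A,C}; 6:saslaim {R}; 7:mopur {V}; 8:fiashees {R}; 9:poiskau {V}; 10:poiskau {V}.
At position 1, choosing R makes rule 4 impossible to satisfy; hence A.
At position 2, choosing C makes rule 4 impossible to satisfy; hence A.
At position 3, choosing R makes rule 2 impossible to satisfy; hence A.
At position 5, choosing C makes rule 4 impossible to satisfy; hence A.
The only consistent sequence is: A A A A A R V R V V.
Checking: rule 1 holds; rule 2 holds; rule 3 holds; rule 4 holds; rule 5 holds.

A A A A A R V R V V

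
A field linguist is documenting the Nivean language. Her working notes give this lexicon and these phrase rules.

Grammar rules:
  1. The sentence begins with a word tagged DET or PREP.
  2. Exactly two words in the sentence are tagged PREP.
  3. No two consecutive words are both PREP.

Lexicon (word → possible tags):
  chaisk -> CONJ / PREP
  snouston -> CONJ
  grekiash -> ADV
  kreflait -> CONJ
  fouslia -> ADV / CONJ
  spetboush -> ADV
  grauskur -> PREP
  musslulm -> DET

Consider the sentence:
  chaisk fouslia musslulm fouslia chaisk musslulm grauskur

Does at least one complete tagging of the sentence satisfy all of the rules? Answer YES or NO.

Candidates per position — 1:chaisk {CONJ,PREP}; 2:fouslia {ADV,CONJ}; 3:musslulm {DET}; 4:fouslia {ADV,CONJ}; 5:chaisk {CONJ,PREP}; 6:musslulm {DET}; 7:grauskur {PREP}.
One satisfying assignment: PREP ADV DET CONJ CONJ DET PREP.
Verifying each rule — rule 1 ok; rule 2 ok; rule 3 ok.

YES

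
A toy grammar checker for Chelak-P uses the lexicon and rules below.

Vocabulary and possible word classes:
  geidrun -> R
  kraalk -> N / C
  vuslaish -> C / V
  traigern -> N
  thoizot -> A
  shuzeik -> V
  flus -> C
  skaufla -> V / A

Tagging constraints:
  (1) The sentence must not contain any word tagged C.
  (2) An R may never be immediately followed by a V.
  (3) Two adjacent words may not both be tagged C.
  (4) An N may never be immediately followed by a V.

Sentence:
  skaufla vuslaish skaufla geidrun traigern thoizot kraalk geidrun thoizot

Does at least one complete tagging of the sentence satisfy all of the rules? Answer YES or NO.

Candidates per position — 1:skaufla {V,A}; 2:vuslaish {C,V}; 3:skaufla {V,A}; 4:geidrun {R}; 5:traigern {N}; 6:thoizot {A}; 7:kraalk {N,C}; 8:geidrun {R}; 9:thoizot {A}.
One satisfying assignment: V V A R N A N R A.
Verifying each rule — rule 1 ✓; rule 2 ✓; rule 3 ✓; rule 4 ✓.

YES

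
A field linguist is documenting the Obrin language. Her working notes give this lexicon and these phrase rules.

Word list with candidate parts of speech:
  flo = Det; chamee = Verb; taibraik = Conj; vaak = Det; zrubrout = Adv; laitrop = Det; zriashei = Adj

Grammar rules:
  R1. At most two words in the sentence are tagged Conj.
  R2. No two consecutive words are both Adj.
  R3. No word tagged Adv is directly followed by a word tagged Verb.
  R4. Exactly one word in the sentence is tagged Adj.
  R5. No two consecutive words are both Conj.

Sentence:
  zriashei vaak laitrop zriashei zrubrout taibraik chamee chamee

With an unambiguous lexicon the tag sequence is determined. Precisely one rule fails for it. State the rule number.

Fixed tagging: Adj Det Det Adj Adv Conj Verb Verb.
Checking each rule: R1 pass, R2 pass, R3 pass, R4 fail, R5 pass.
Only rule 4 fails.

4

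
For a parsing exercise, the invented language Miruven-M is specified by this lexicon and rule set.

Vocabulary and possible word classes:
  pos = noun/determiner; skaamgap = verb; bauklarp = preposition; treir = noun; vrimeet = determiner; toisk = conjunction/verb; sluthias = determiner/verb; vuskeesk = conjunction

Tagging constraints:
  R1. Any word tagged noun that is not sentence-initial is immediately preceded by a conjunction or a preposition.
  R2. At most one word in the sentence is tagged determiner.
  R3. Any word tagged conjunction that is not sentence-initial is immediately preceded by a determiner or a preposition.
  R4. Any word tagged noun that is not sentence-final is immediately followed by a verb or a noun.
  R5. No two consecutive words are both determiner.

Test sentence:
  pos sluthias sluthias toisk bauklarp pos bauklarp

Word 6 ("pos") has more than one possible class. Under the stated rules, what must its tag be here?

Candidates per position — 1:pos {noun,determiner}; 2:sluthias {determiner,verb}; 3:sluthias {determiner,verb}; 4:toisk {conjunction,verb}; 5:bauklarp {preposition}; 6:pos {noun,determiner}; 7:bauklarp {preposition}.
Position 6: noun is ruled out by rule 4; that leaves determiner.
Position 1: determiner is ruled out by rule 2; that leaves noun.
Position 2: determiner is ruled out by rule 2; that leaves verb.
Position 3: determiner is ruled out by rule 2; that leaves verb.
Position 4: conjunction is ruled out by rule 3; that leaves verb.
That leaves exactly one tagging: noun verb verb verb preposition determiner preposition.
Verifying each rule — rule 1 ok; rule 2 ok; rule 3 ok; rule 4 ok; rule 5 ok.

determiner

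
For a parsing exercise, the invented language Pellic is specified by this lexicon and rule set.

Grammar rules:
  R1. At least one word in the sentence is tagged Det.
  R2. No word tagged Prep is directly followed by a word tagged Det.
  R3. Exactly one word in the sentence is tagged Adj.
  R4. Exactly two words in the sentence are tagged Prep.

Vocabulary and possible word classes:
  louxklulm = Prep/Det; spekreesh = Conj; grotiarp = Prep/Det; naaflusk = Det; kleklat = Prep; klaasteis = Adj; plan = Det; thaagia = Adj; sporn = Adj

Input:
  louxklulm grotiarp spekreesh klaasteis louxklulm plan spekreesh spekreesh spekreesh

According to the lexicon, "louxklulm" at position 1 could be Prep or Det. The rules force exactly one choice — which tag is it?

Prep

Candidates per position — 1:louxklulm {Prep,Det}; 2:grotiarp {Prep,Det}; 3:spekreesh {Conj}; 4:klaasteis {Adj}; 5:louxklulm {Prep,Det}; 6:plan {Det}; 7:spekreesh {Conj}; 8:spekreesh {Conj}; 9:spekreesh {Conj}.
Position 5: Prep is ruled out by rule 2; that leaves Det.
Position 1: Det is ruled out by rule 4; that leaves Prep.
Position 2: Det is ruled out by rule 2; that leaves Prep.
That leaves exactly one tagging: Prep Prep Conj Adj Det Det Conj Conj Conj.
Checking: rule 1 ok; rule 2 ok; rule 3 ok; rule 4 ok.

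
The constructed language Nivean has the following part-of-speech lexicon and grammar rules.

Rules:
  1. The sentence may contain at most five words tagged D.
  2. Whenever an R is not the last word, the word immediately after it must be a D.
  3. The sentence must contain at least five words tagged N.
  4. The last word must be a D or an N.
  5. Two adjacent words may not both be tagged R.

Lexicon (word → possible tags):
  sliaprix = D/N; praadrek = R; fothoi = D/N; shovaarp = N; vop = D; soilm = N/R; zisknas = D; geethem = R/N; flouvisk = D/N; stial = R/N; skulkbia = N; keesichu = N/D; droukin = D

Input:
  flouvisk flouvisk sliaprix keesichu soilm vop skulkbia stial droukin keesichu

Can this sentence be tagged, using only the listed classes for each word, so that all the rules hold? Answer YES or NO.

Candidates per position — 1:flouvisk {D,N}; 2:flouvisk {D,N}; 3:sliaprix {D,N}; 4:keesichu {N,D}; 5:soilm {N,R}; 6:vop {D}; 7:skulkbia {N}; 8:stial {R,N}; 9:droukin {D}; 10:keesichu {N,D}.
One satisfying assignment: N N D D R D N N D N.
Check: rule 1 holds; rule 2 holds; rule 3 holds; rule 4 holds; rule 5 holds.

YES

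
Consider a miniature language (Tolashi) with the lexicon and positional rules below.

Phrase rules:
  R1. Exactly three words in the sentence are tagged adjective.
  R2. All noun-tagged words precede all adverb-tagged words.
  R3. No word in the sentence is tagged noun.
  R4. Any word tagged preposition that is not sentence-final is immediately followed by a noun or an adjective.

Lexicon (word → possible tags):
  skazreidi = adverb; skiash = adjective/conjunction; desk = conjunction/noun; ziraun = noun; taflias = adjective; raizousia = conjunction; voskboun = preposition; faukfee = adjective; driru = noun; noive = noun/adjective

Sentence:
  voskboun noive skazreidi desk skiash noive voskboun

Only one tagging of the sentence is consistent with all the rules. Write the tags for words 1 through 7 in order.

Candidates per position — 1:voskboun {preposition}; 2:noive {noun,adjective}; 3:skazreidi {adverb}; 4:desk {conjunction,noun}; 5:skiash {adjective,conjunction}; 6:noive {noun,adjective}; 7:voskboun {preposition}.
If word 2 were noun, no tagging could satisfy rule 1; so word 2 is adjective.
If word 4 were noun, no tagging could satisfy rule 2; so word 4 is conjunction.
If word 5 were conjunction, no tagging could satisfy rule 1; so word 5 is adjective.
If word 6 were noun, no tagging could satisfy rule 1; so word 6 is adjective.
So the tagging must be: preposition adjective adverb conjunction adjective adjective preposition.
Verifying each rule — rule 1 ok; rule 2 ok; rule 3 ok; rule 4 ok.

preposition adjective adverb conjunction adjective adjective preposition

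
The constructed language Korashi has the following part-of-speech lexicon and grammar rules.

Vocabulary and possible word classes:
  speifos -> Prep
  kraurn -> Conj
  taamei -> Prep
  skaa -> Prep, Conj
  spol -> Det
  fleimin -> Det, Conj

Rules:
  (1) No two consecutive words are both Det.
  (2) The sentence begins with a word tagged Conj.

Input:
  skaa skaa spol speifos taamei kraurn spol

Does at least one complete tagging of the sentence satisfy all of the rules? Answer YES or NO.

YES

Candidates per position — 1:skaa {Prep,Conj}; 2:skaa {Prep,Conj}; 3:spol {Det}; 4:speifos {Prep}; 5:taamei {Prep}; 6:kraurn {Conj}; 7:spol {Det}.
One satisfying assignment: Conj Conj Det Prep Prep Conj Det.
Verifying each rule — rule 1 holds; rule 2 holds.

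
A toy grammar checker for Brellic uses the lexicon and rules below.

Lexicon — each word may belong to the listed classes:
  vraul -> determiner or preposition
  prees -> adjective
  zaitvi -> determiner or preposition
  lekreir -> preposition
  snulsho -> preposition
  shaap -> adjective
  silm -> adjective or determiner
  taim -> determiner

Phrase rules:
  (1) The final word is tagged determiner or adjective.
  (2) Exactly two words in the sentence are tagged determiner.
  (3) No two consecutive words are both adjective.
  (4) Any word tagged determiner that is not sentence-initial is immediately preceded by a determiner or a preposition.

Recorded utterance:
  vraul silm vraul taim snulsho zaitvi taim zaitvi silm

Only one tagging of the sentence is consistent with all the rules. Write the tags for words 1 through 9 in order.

preposition adjective preposition determiner preposition preposition determiner preposition adjective

Candidates per position — 1:vraul {determiner,preposition}; 2:silm {adjective,determiner}; 3:vraul {determiner,preposition}; 4:taim {determiner}; 5:snulsho {preposition}; 6:zaitvi {determiner,preposition}; 7:taim {determiner}; 8:zaitvi {determiner,preposition}; 9:silm {adjective,determiner}.
If word 1 were determiner, no tagging could satisfy rule 2; so word 1 is preposition.
If word 2 were determiner, no tagging could satisfy rule 2; so word 2 is adjective.
If word 3 were determiner, no tagging could satisfy rule 2; so word 3 is preposition.
If word 6 were determiner, no tagging could satisfy rule 2; so word 6 is preposition.
If word 8 were determiner, no tagging could satisfy rule 2; so word 8 is preposition.
If word 9 were determiner, no tagging could satisfy rule 2; so word 9 is adjective.
So the tagging must be: preposition adjective preposition determiner preposition preposition determiner preposition adjective.
Check: rule 1 ✓; rule 2 ✓; rule 3 ✓; rule 4 ✓.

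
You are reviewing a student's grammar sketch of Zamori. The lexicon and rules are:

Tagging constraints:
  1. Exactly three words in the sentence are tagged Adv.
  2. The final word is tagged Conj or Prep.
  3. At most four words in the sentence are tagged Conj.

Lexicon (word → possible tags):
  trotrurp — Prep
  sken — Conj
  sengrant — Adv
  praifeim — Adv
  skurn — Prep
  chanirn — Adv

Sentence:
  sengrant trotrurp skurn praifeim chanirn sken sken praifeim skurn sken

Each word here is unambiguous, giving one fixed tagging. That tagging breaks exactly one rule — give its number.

Fixed tagging: Adv Prep Prep Adv Adv Conj Conj Adv Prep Conj.
Rule check: R1 violated, R2 holds, R3 holds.
Only rule 1 fails.

1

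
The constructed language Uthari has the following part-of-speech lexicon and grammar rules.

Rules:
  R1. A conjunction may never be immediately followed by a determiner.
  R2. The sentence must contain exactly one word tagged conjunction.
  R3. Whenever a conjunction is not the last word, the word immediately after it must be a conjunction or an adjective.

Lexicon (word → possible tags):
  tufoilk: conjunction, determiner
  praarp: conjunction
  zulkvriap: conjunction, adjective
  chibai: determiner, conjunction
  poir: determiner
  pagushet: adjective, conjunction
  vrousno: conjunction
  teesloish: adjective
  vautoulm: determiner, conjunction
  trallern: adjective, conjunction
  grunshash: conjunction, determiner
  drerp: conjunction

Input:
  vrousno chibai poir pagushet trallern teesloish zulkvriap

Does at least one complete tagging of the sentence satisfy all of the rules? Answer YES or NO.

Candidates per position — 1:vrousno {conjunction}; 2:chibai {determiner,conjunction}; 3:poir {determiner}; 4:pagushet {adjective,conjunction}; 5:trallern {adjective,conjunction}; 6:teesloish {adjective}; 7:zulkvriap {conjunction,adjective}.
Rule 1 cannot be satisfied by any choice of tags from the lexicon.
So there is no consistent tagging.

NO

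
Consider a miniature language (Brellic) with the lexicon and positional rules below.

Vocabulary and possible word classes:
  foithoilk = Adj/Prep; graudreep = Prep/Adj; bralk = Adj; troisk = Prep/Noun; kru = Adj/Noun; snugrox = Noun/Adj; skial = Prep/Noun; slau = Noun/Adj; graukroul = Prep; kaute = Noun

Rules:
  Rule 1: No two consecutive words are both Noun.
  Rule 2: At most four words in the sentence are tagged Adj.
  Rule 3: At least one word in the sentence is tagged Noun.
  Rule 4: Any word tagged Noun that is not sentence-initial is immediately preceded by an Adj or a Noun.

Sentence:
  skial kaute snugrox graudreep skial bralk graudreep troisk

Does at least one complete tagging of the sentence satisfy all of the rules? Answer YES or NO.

NO

Candidates per position — 1:skial {Prep,Noun}; 2:kaute {Noun}; 3:snugrox {Noun,Adj}; 4:graudreep {Prep,Adj}; 5:skial {Prep,Noun}; 6:bralk {Adj}; 7:graudreep {Prep,Adj}; 8:troisk {Prep,Noun}.
Every candidate sequence violates at least one rule; no consistent tagging exists.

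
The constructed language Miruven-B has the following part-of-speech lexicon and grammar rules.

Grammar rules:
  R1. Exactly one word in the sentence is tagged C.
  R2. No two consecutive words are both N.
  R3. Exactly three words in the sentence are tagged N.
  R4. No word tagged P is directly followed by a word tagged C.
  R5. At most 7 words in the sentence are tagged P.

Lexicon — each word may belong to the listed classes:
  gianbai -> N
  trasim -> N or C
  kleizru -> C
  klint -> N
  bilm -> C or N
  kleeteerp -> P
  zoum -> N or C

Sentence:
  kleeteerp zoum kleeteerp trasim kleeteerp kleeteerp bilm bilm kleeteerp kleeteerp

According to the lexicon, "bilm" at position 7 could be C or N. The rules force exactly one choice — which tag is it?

N

Candidates per position — 1:kleeteerp {P}; 2:zoum {N,C}; 3:kleeteerp {P}; 4:trasim {N,C}; 5:kleeteerp {P}; 6:kleeteerp {P}; 7:bilm {C,N}; 8:bilm {C,N}; 9:kleeteerp {P}; 10:kleeteerp {P}.
Word 2 cannot be C — rule 4 would then fail for every completion. It is N.
Word 4 cannot be C — rule 4 would then fail for every completion. It is N.
Word 7 cannot be C — rule 4 would then fail for every completion. It is N.
Word 8 cannot be N — rule 1 would then fail for every completion. It is C.
So the tagging must be: P N P N P P N C P P.
Rule-by-rule: rule 1 ✓; rule 2 ✓; rule 3 ✓; rule 4 ✓; rule 5 ✓.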